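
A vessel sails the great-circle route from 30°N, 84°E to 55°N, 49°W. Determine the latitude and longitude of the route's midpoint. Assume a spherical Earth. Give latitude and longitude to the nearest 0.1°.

Convert each endpoint to a unit vector on the sphere (x = cos φ cos λ, y = cos φ sin λ, z = sin φ).
The central angle between the endpoints is δ = arccos(p₁·p₂) ≈ 1.500 rad (85.9°).
Interpolate at f = 1/2 with slerp weights a = sin((1−f)δ)/sin δ ≈ 0.683, b = sin(fδ)/sin δ ≈ 0.683.
p = a·p₁ + b·p₂ ≈ (0.319, 0.293, 0.901); φ = arcsin(p_z) ≈ 64.34°, λ = atan2(p_y, p_x) ≈ 42.54°.

≈ 64.3°N, 42.5°E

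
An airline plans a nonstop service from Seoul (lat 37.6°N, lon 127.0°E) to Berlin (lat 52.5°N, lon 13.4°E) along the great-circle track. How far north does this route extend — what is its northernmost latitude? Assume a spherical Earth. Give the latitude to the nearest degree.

The great circle lies in the plane with unit normal n̂ = (p₁ × p₂)/|p₁ × p₂|.
Here n̂_z ≈ -0.462; the vertex latitude is φ_max = arccos|n̂_z| ≈ 62.5°.
Check via Clairaut: cos φ_max = |cos φ₁| · sin C = cos(37.6°)·sin(35.7°) ≈ 0.462, again giving ≈ 62.5°.

≈ 62°N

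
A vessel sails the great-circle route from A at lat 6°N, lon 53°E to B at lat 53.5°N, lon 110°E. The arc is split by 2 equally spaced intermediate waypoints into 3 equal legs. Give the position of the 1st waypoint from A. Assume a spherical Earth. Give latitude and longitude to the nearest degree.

Write both endpoints as unit vectors p₁, p₂ with components (cos φ cos λ, cos φ sin λ, sin φ).
The central angle between the endpoints is δ = arccos(p₁·p₂) ≈ 1.152 rad (66.0°).
Interpolate at f = 1/3 with slerp weights a = sin((1−f)δ)/sin δ ≈ 0.761, b = sin(fδ)/sin δ ≈ 0.410.
p = a·p₁ + b·p₂ ≈ (0.372, 0.833, 0.409); φ = arcsin(p_z) ≈ 24.15°, λ = atan2(p_y, p_x) ≈ 65.96°.

≈ lat 24°N, lon 66°E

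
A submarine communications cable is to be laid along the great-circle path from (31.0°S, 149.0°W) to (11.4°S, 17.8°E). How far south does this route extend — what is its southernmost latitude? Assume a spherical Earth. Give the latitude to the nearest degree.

The great circle lies in the plane with unit normal n̂ = (p₁ × p₂)/|p₁ × p₂|.
Here n̂_z ≈ +0.275; the vertex latitude is φ_max = arccos|n̂_z| ≈ 74.0°.

≈ 74°S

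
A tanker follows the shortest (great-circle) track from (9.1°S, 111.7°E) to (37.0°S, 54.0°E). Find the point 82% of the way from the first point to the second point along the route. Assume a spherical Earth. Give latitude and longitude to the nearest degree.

Write both endpoints as unit vectors p₁, p₂ with components (cos φ cos λ, cos φ sin λ, sin φ).
The central angle between the endpoints is δ = arccos(p₁·p₂) ≈ 1.028 rad (58.9°).
Interpolate at f = 0.82 with slerp weights a = sin((1−f)δ)/sin δ ≈ 0.215, b = sin(fδ)/sin δ ≈ 0.872.
p = a·p₁ + b·p₂ ≈ (0.331, 0.760, -0.559); φ = arcsin(p_z) ≈ -33.97°, λ = atan2(p_y, p_x) ≈ 66.49°.

≈ (34°S, 66°E)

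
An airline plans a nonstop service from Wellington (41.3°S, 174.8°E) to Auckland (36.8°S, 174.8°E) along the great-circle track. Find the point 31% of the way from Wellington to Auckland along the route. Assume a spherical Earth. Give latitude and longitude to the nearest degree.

From cos δ = sin φ₁ sin φ₂ + cos φ₁ cos φ₂ cos Δλ, the central angle is δ ≈ 0.079 rad (4.5°).
Interpolate at f = 0.31 with slerp weights a = sin((1−f)δ)/sin δ ≈ 0.690, b = sin(fδ)/sin δ ≈ 0.310.
p = a·p₁ + b·p₂ ≈ (-0.764, 0.070, -0.642); φ = arcsin(p_z) ≈ -39.91°, λ = atan2(p_y, p_x) ≈ 174.80°.

≈ 40°S, 175°E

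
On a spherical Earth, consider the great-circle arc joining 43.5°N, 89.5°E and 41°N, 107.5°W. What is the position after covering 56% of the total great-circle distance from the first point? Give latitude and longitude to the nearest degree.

Write both endpoints as unit vectors p₁, p₂ with components (cos φ cos λ, cos φ sin λ, sin φ).
The central angle between the endpoints is δ = arccos(p₁·p₂) ≈ 1.643 rad (94.1°).
Interpolate at f = 0.56 with slerp weights a = sin((1−f)δ)/sin δ ≈ 0.663, b = sin(fδ)/sin δ ≈ 0.798.
p = a·p₁ + b·p₂ ≈ (-0.177, -0.093, 0.980); φ = arcsin(p_z) ≈ 78.47°, λ = atan2(p_y, p_x) ≈ -152.24°.

≈ 78°N, 152°W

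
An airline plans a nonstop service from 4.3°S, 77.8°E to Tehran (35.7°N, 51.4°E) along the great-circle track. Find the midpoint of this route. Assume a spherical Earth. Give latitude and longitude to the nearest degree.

≈ 16°N, 66°E

Convert each endpoint to a unit vector on the sphere (x = cos φ cos λ, y = cos φ sin λ, z = sin φ).
The central angle between the endpoints is δ = arccos(p₁·p₂) ≈ 0.821 rad (47.0°).
Interpolate at f = 1/2 with slerp weights a = sin((1−f)δ)/sin δ ≈ 0.545, b = sin(fδ)/sin δ ≈ 0.545.
p = a·p₁ + b·p₂ ≈ (0.391, 0.878, 0.277); φ = arcsin(p_z) ≈ 16.10°, λ = atan2(p_y, p_x) ≈ 65.97°.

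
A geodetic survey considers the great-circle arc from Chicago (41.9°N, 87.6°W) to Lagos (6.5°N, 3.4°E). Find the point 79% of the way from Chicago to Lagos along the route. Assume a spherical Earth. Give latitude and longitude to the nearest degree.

Write both endpoints as unit vectors p₁, p₂ with components (cos φ cos λ, cos φ sin λ, sin φ).
The central angle between the endpoints is δ = arccos(p₁·p₂) ≈ 1.508 rad (86.4°).
Interpolate at f = 0.79 with slerp weights a = sin((1−f)δ)/sin δ ≈ 0.312, b = sin(fδ)/sin δ ≈ 0.931.
p = a·p₁ + b·p₂ ≈ (0.933, -0.177, 0.314); φ = arcsin(p_z) ≈ 18.29°, λ = atan2(p_y, p_x) ≈ -10.76°.

≈ (18°N, 11°W)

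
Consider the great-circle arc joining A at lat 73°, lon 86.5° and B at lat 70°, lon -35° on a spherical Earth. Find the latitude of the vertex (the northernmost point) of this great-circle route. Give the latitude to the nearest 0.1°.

The great circle lies in the plane with unit normal n̂ = (p₁ × p₂)/|p₁ × p₂|.
Here n̂_z ≈ -0.160; the vertex latitude is φ_max = arccos|n̂_z| ≈ 80.8°.

≈ 80.8°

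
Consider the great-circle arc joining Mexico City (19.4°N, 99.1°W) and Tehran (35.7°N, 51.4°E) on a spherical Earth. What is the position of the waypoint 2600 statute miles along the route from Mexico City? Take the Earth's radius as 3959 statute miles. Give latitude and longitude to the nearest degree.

≈ 51°N, 73°W

Write both endpoints as unit vectors p₁, p₂ with components (cos φ cos λ, cos φ sin λ, sin φ).
The central angle between the endpoints is δ = arccos(p₁·p₂) ≈ 2.063 rad (118.2°). The total great-circle distance is δ·R ≈ 2.063 × 3959 ≈ 8169 mi, so the target fraction is f = 2600/8169 ≈ 0.318.
Interpolate at f ≈ 0.318 with slerp weights a = sin((1−f)δ)/sin δ ≈ 1.120, b = sin(fδ)/sin δ ≈ 0.693.
p = a·p₁ + b·p₂ ≈ (0.184, -0.603, 0.776); φ = arcsin(p_z) ≈ 50.92°, λ = atan2(p_y, p_x) ≈ -73.03°.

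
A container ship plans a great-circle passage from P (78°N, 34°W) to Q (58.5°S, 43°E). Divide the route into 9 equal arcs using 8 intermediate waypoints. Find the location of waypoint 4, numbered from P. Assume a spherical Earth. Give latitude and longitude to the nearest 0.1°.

≈ (19.6°N, 21.9°E)

Write both endpoints as unit vectors p₁, p₂ with components (cos φ cos λ, cos φ sin λ, sin φ).
The central angle between the endpoints is δ = arccos(p₁·p₂) ≈ 2.514 rad (144.1°).
Interpolate at f = 4/9 with slerp weights a = sin((1−f)δ)/sin δ ≈ 1.678, b = sin(fδ)/sin δ ≈ 1.531.
p = a·p₁ + b·p₂ ≈ (0.874, 0.351, 0.335); φ = arcsin(p_z) ≈ 19.60°, λ = atan2(p_y, p_x) ≈ 21.85°.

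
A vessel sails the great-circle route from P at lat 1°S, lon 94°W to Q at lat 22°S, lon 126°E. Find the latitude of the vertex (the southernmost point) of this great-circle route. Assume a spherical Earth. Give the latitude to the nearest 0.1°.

The great circle lies in the plane with unit normal n̂ = (p₁ × p₂)/|p₁ × p₂|.
Here n̂_z ≈ -0.839; the vertex latitude is φ_max = arccos|n̂_z| ≈ 33.0°.
Check via Clairaut: cos φ_max = |cos φ₁| · sin C = cos(1.0°)·sin(123.0°) ≈ 0.839, again giving ≈ 33.0°.

≈ 33.0°S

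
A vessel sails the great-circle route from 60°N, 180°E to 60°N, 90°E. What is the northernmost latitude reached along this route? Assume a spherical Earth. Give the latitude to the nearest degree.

≈ 68°N

The great circle lies in the plane with unit normal n̂ = (p₁ × p₂)/|p₁ × p₂|.
Here n̂_z ≈ -0.378; the vertex latitude is φ_max = arccos|n̂_z| ≈ 67.8°.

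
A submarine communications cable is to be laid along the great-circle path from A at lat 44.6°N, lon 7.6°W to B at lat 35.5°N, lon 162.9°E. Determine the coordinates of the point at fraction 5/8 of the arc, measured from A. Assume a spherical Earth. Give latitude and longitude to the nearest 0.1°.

≈ lat 72.1°N, lon 149.3°E

Write both endpoints as unit vectors p₁, p₂ with components (cos φ cos λ, cos φ sin λ, sin φ).
The central angle between the endpoints is δ = arccos(p₁·p₂) ≈ 1.736 rad (99.4°).
Interpolate at f = 5/8 with slerp weights a = sin((1−f)δ)/sin δ ≈ 0.614, b = sin(fδ)/sin δ ≈ 0.896.
p = a·p₁ + b·p₂ ≈ (-0.264, 0.157, 0.952); φ = arcsin(p_z) ≈ 72.12°, λ = atan2(p_y, p_x) ≈ 149.30°.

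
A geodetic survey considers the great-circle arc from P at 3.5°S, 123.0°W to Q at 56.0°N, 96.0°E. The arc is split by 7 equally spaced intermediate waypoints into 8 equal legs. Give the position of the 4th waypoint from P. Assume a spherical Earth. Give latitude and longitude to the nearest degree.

≈ 49°N, 155°W

From cos δ = sin φ₁ sin φ₂ + cos φ₁ cos φ₂ cos Δλ, the central angle is δ ≈ 2.076 rad (119.0°).
Interpolate at f = 4/8 with slerp weights a = sin((1−f)δ)/sin δ ≈ 0.985, b = sin(fδ)/sin δ ≈ 0.985.
p = a·p₁ + b·p₂ ≈ (-0.593, -0.277, 0.756); φ = arcsin(p_z) ≈ 49.14°, λ = atan2(p_y, p_x) ≈ -154.98°.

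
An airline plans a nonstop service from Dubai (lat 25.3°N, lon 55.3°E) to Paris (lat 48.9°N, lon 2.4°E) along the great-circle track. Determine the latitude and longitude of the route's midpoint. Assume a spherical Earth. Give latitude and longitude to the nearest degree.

≈ lat 40°N, lon 33°E

Convert each endpoint to a unit vector on the sphere (x = cos φ cos λ, y = cos φ sin λ, z = sin φ).
The central angle between the endpoints is δ = arccos(p₁·p₂) ≈ 0.822 rad (47.1°).
Interpolate at f = 1/2 with slerp weights a = sin((1−f)δ)/sin δ ≈ 0.545, b = sin(fδ)/sin δ ≈ 0.545.
p = a·p₁ + b·p₂ ≈ (0.639, 0.420, 0.644); φ = arcsin(p_z) ≈ 40.10°, λ = atan2(p_y, p_x) ≈ 33.34°.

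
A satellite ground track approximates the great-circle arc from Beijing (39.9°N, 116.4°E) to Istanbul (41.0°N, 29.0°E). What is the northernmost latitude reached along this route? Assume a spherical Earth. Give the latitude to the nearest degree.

The great circle lies in the plane with unit normal n̂ = (p₁ × p₂)/|p₁ × p₂|.
Here n̂_z ≈ -0.647; the vertex latitude is φ_max = arccos|n̂_z| ≈ 49.7°.
Check via Clairaut: cos φ_max = |cos φ₁| · sin C = cos(39.9°)·sin(57.4°) ≈ 0.647, again giving ≈ 49.7°.

≈ 50°N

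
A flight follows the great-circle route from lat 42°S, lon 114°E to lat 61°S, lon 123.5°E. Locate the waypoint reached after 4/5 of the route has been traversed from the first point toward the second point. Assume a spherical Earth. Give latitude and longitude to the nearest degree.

≈ lat 57°S, lon 121°E

From cos δ = sin φ₁ sin φ₂ + cos φ₁ cos φ₂ cos Δλ, the central angle is δ ≈ 0.346 rad (19.9°).
Interpolate at f = 4/5 with slerp weights a = sin((1−f)δ)/sin δ ≈ 0.204, b = sin(fδ)/sin δ ≈ 0.806.
p = a·p₁ + b·p₂ ≈ (-0.277, 0.464, -0.841); φ = arcsin(p_z) ≈ -57.27°, λ = atan2(p_y, p_x) ≈ 120.85°.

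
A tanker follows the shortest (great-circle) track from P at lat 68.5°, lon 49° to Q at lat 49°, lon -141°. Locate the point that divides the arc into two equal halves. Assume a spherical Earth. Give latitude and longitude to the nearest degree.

From cos δ = sin φ₁ sin φ₂ + cos φ₁ cos φ₂ cos Δλ, the central angle is δ ≈ 1.087 rad (62.3°).
Interpolate at f = 1/2 with slerp weights a = sin((1−f)δ)/sin δ ≈ 0.584, b = sin(fδ)/sin δ ≈ 0.584.
p = a·p₁ + b·p₂ ≈ (-0.157, -0.080, 0.984); φ = arcsin(p_z) ≈ 79.84°, λ = atan2(p_y, p_x) ≈ -153.17°.

≈ lat 80°, lon -153°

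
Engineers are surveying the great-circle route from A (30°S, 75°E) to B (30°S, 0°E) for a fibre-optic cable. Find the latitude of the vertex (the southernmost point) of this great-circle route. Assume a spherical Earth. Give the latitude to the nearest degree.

The great circle lies in the plane with unit normal n̂ = (p₁ × p₂)/|p₁ × p₂|.
Here n̂_z ≈ -0.809; the vertex latitude is φ_max = arccos|n̂_z| ≈ 36.0°.
Check via Clairaut: cos φ_max = |cos φ₁| · sin C = cos(30.0°)·sin(111.0°) ≈ 0.809, again giving ≈ 36.0°.

≈ 36°S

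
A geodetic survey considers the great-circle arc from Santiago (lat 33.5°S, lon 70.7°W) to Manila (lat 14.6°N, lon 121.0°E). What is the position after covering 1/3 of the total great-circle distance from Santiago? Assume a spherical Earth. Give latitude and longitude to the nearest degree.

Convert each endpoint to a unit vector on the sphere (x = cos φ cos λ, y = cos φ sin λ, z = sin φ).
The central angle between the endpoints is δ = arccos(p₁·p₂) ≈ 2.763 rad (158.3°).
Interpolate at f = 1/3 with slerp weights a = sin((1−f)δ)/sin δ ≈ 2.609, b = sin(fδ)/sin δ ≈ 2.156.
p = a·p₁ + b·p₂ ≈ (-0.356, -0.265, -0.896); φ = arcsin(p_z) ≈ -63.69°, λ = atan2(p_y, p_x) ≈ -143.36°.

≈ lat 64°S, lon 143°W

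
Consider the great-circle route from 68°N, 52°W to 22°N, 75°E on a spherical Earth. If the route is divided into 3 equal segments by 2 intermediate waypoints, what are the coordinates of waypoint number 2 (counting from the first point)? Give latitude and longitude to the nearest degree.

The haversine formula gives a central angle δ ≈ 1.432 rad (82.1°) between the endpoints.
Interpolate at f = 2/3 with slerp weights a = sin((1−f)δ)/sin δ ≈ 0.464, b = sin(fδ)/sin δ ≈ 0.824.
p = a·p₁ + b·p₂ ≈ (0.305, 0.601, 0.739); φ = arcsin(p_z) ≈ 47.63°, λ = atan2(p_y, p_x) ≈ 63.12°.

≈ 48°N, 63°E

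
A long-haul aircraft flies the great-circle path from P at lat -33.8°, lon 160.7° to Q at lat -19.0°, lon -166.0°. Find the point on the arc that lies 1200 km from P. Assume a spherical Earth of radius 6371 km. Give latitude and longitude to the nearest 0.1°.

≈ lat -29.9°, lon 172.5°

Write both endpoints as unit vectors p₁, p₂ with components (cos φ cos λ, cos φ sin λ, sin φ).
The central angle between the endpoints is δ = arccos(p₁·p₂) ≈ 0.578 rad (33.1°). The total great-circle distance is δ·R ≈ 0.578 × 6371 ≈ 3679 km, so the target fraction is f = 1200/3679 ≈ 0.326.
Interpolate at f ≈ 0.326 with slerp weights a = sin((1−f)δ)/sin δ ≈ 0.695, b = sin(fδ)/sin δ ≈ 0.343.
p = a·p₁ + b·p₂ ≈ (-0.860, 0.112, -0.498); φ = arcsin(p_z) ≈ -29.89°, λ = atan2(p_y, p_x) ≈ 172.55°.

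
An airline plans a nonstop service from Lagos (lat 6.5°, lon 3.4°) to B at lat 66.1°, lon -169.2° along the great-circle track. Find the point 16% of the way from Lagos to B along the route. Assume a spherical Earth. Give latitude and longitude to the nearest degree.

Write both endpoints as unit vectors p₁, p₂ with components (cos φ cos λ, cos φ sin λ, sin φ).
The central angle between the endpoints is δ = arccos(p₁·p₂) ≈ 1.871 rad (107.2°).
Interpolate at f = 0.16 with slerp weights a = sin((1−f)δ)/sin δ ≈ 1.047, b = sin(fδ)/sin δ ≈ 0.309.
p = a·p₁ + b·p₂ ≈ (0.915, 0.038, 0.401); φ = arcsin(p_z) ≈ 23.62°, λ = atan2(p_y, p_x) ≈ 2.39°.

≈ lat 24°, lon 2°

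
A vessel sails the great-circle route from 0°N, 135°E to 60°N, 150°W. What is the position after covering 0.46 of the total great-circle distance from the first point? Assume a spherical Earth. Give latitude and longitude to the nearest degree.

From cos δ = sin φ₁ sin φ₂ + cos φ₁ cos φ₂ cos Δλ, the central angle is δ ≈ 1.441 rad (82.6°).
Interpolate at f = 0.46 with slerp weights a = sin((1−f)δ)/sin δ ≈ 0.708, b = sin(fδ)/sin δ ≈ 0.621.
p = a·p₁ + b·p₂ ≈ (-0.769, 0.345, 0.537); φ = arcsin(p_z) ≈ 32.51°, λ = atan2(p_y, p_x) ≈ 155.82°.

≈ 33°N, 156°E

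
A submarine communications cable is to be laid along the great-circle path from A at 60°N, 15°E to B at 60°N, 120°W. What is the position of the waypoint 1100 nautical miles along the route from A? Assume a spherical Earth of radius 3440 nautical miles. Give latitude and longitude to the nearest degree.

Write both endpoints as unit vectors p₁, p₂ with components (cos φ cos λ, cos φ sin λ, sin φ).
The central angle between the endpoints is δ = arccos(p₁·p₂) ≈ 0.960 rad (55.0°). The total great-circle distance is δ·R ≈ 0.960 × 3440 ≈ 3304 nmi, so the target fraction is f = 1100/3304 ≈ 0.333.
Interpolate at f ≈ 0.333 with slerp weights a = sin((1−f)δ)/sin δ ≈ 0.729, b = sin(fδ)/sin δ ≈ 0.384.
p = a·p₁ + b·p₂ ≈ (0.256, -0.072, 0.964); φ = arcsin(p_z) ≈ 74.56°, λ = atan2(p_y, p_x) ≈ -15.63°.

≈ 75°N, 16°W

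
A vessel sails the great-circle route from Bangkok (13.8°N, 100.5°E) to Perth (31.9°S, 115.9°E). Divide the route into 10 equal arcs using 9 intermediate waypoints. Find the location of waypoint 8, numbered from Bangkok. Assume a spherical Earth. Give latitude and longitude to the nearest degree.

The haversine formula gives a central angle δ ≈ 0.838 rad (48.0°) between the endpoints.
Interpolate at f = 8/10 with slerp weights a = sin((1−f)δ)/sin δ ≈ 0.224, b = sin(fδ)/sin δ ≈ 0.836.
p = a·p₁ + b·p₂ ≈ (-0.350, 0.853, -0.388); φ = arcsin(p_z) ≈ -22.84°, λ = atan2(p_y, p_x) ≈ 112.30°.

≈ 23°S, 112°E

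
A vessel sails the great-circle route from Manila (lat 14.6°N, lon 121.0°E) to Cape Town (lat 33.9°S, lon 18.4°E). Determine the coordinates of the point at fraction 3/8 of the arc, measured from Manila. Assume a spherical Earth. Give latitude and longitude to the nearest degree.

The haversine formula gives a central angle δ ≈ 1.892 rad (108.4°) between the endpoints.
Interpolate at f = 3/8 with slerp weights a = sin((1−f)δ)/sin δ ≈ 0.976, b = sin(fδ)/sin δ ≈ 0.687.
p = a·p₁ + b·p₂ ≈ (0.055, 0.989, -0.137); φ = arcsin(p_z) ≈ -7.88°, λ = atan2(p_y, p_x) ≈ 86.84°.

≈ lat 8°S, lon 87°E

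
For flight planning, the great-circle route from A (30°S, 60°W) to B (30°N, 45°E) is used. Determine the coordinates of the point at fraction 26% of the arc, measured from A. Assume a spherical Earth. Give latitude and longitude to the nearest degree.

From cos δ = sin φ₁ sin φ₂ + cos φ₁ cos φ₂ cos Δλ, the central angle is δ ≈ 2.031 rad (116.4°).
Interpolate at f = 0.26 with slerp weights a = sin((1−f)δ)/sin δ ≈ 1.114, b = sin(fδ)/sin δ ≈ 0.562.
p = a·p₁ + b·p₂ ≈ (0.827, -0.491, -0.276); φ = arcsin(p_z) ≈ -16.00°, λ = atan2(p_y, p_x) ≈ -30.70°.

≈ (16°S, 31°W)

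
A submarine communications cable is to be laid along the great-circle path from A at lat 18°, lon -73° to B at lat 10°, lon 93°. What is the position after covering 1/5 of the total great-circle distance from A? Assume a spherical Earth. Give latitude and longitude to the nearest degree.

From cos δ = sin φ₁ sin φ₂ + cos φ₁ cos φ₂ cos Δλ, the central angle is δ ≈ 2.597 rad (148.8°).
Interpolate at f = 1/5 with slerp weights a = sin((1−f)δ)/sin δ ≈ 1.687, b = sin(fδ)/sin δ ≈ 0.957.
p = a·p₁ + b·p₂ ≈ (0.420, -0.593, 0.687); φ = arcsin(p_z) ≈ 43.43°, λ = atan2(p_y, p_x) ≈ -54.70°.

≈ lat 43°, lon -55°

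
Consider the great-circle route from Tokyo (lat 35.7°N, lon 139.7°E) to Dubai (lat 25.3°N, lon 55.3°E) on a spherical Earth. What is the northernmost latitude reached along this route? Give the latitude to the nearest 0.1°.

The great circle lies in the plane with unit normal n̂ = (p₁ × p₂)/|p₁ × p₂|.
Here n̂_z ≈ -0.772; the vertex latitude is φ_max = arccos|n̂_z| ≈ 39.5°.
Check via Clairaut: cos φ_max = |cos φ₁| · sin C = cos(35.7°)·sin(71.8°) ≈ 0.772, again giving ≈ 39.5°.

≈ 39.5°N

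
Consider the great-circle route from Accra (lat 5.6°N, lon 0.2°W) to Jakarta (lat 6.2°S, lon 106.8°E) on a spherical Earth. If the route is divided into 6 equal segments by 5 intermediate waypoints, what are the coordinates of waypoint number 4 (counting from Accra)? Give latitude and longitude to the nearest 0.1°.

The haversine formula gives a central angle δ ≈ 1.875 rad (107.4°) between the endpoints.
Interpolate at f = 4/6 with slerp weights a = sin((1−f)δ)/sin δ ≈ 0.613, b = sin(fδ)/sin δ ≈ 0.995.
p = a·p₁ + b·p₂ ≈ (0.325, 0.945, -0.048); φ = arcsin(p_z) ≈ -2.73°, λ = atan2(p_y, p_x) ≈ 71.04°.

≈ lat 2.7°S, lon 71.0°E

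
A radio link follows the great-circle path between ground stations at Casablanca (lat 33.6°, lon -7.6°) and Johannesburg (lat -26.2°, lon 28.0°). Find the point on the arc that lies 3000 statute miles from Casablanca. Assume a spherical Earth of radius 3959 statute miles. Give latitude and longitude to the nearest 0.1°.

≈ lat -4.1°, lon 15.1°

Write both endpoints as unit vectors p₁, p₂ with components (cos φ cos λ, cos φ sin λ, sin φ).
The central angle between the endpoints is δ = arccos(p₁·p₂) ≈ 1.199 rad (68.7°). The total great-circle distance is δ·R ≈ 1.199 × 3959 ≈ 4747 mi, so the target fraction is f = 3000/4747 ≈ 0.632.
Interpolate at f ≈ 0.632 with slerp weights a = sin((1−f)δ)/sin δ ≈ 0.458, b = sin(fδ)/sin δ ≈ 0.738.
p = a·p₁ + b·p₂ ≈ (0.963, 0.260, -0.072); φ = arcsin(p_z) ≈ -4.13°, λ = atan2(p_y, p_x) ≈ 15.13°.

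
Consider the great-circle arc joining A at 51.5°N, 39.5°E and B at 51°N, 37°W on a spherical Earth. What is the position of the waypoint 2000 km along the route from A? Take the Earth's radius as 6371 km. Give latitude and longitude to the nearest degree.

≈ 58°N, 10°E

The haversine formula gives a central angle δ ≈ 0.796 rad (45.6°) between the endpoints. The total great-circle distance is δ·R ≈ 0.796 × 6371 ≈ 5071 km, so the target fraction is f = 2000/5071 ≈ 0.394.
Interpolate at f ≈ 0.394 with slerp weights a = sin((1−f)δ)/sin δ ≈ 0.649, b = sin(fδ)/sin δ ≈ 0.432.
p = a·p₁ + b·p₂ ≈ (0.529, 0.093, 0.844); φ = arcsin(p_z) ≈ 57.52°, λ = atan2(p_y, p_x) ≈ 9.99°.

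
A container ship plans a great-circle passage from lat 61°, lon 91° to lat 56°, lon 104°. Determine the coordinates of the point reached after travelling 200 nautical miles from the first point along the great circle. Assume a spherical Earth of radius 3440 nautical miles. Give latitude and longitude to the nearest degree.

≈ lat 59°, lon 97°

The haversine formula gives a central angle δ ≈ 0.147 rad (8.4°) between the endpoints. The total great-circle distance is δ·R ≈ 0.147 × 3440 ≈ 505 nmi, so the target fraction is f = 200/505 ≈ 0.396.
Interpolate at f ≈ 0.396 with slerp weights a = sin((1−f)δ)/sin δ ≈ 0.605, b = sin(fδ)/sin δ ≈ 0.397.
p = a·p₁ + b·p₂ ≈ (-0.059, 0.509, 0.859); φ = arcsin(p_z) ≈ 59.18°, λ = atan2(p_y, p_x) ≈ 96.60°.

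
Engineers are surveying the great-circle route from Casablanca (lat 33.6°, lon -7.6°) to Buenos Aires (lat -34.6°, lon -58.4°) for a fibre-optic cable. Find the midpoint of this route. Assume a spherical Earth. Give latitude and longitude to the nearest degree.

≈ lat -1°, lon -33°

Write both endpoints as unit vectors p₁, p₂ with components (cos φ cos λ, cos φ sin λ, sin φ).
The central angle between the endpoints is δ = arccos(p₁·p₂) ≈ 1.451 rad (83.2°).
Interpolate at f = 1/2 with slerp weights a = sin((1−f)δ)/sin δ ≈ 0.668, b = sin(fδ)/sin δ ≈ 0.668.
p = a·p₁ + b·p₂ ≈ (0.840, -0.542, -0.010); φ = arcsin(p_z) ≈ -0.55°, λ = atan2(p_y, p_x) ≈ -32.84°.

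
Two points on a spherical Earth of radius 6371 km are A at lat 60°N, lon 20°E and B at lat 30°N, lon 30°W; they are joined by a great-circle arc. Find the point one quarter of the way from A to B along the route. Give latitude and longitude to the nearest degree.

≈ lat 55°N, lon 1°E

The haversine formula gives a central angle δ ≈ 0.779 rad (44.7°) between the endpoints.
Interpolate at f = 1/4 with slerp weights a = sin((1−f)δ)/sin δ ≈ 0.785, b = sin(fδ)/sin δ ≈ 0.275.
p = a·p₁ + b·p₂ ≈ (0.575, 0.015, 0.818); φ = arcsin(p_z) ≈ 54.85°, λ = atan2(p_y, p_x) ≈ 1.49°.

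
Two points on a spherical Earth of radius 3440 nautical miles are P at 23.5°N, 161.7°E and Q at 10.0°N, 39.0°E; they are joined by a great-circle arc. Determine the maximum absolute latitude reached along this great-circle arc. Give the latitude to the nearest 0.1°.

The great circle lies in the plane with unit normal n̂ = (p₁ × p₂)/|p₁ × p₂|.
Here n̂_z ≈ -0.837; the vertex latitude is φ_max = arccos|n̂_z| ≈ 33.2°.
Check via Clairaut: cos φ_max = |cos φ₁| · sin C = cos(23.5°)·sin(65.9°) ≈ 0.837, again giving ≈ 33.2°.

≈ 33.2°N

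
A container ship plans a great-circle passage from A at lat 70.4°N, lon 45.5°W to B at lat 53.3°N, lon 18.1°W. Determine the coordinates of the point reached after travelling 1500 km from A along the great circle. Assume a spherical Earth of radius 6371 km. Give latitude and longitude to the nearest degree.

Convert each endpoint to a unit vector on the sphere (x = cos φ cos λ, y = cos φ sin λ, z = sin φ).
The central angle between the endpoints is δ = arccos(p₁·p₂) ≈ 0.367 rad (21.0°). The total great-circle distance is δ·R ≈ 0.367 × 6371 ≈ 2340 km, so the target fraction is f = 1500/2340 ≈ 0.641.
Interpolate at f ≈ 0.641 with slerp weights a = sin((1−f)δ)/sin δ ≈ 0.366, b = sin(fδ)/sin δ ≈ 0.650.
p = a·p₁ + b·p₂ ≈ (0.455, -0.208, 0.866); φ = arcsin(p_z) ≈ 59.97°, λ = atan2(p_y, p_x) ≈ -24.58°.

≈ lat 60°N, lon 25°W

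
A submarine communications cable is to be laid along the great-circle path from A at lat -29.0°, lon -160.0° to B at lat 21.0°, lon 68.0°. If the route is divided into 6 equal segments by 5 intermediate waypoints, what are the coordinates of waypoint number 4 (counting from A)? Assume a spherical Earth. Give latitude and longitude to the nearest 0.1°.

≈ lat 1.1°, lon 109.8°

Convert each endpoint to a unit vector on the sphere (x = cos φ cos λ, y = cos φ sin λ, z = sin φ).
The central angle between the endpoints is δ = arccos(p₁·p₂) ≈ 2.375 rad (136.1°).
Interpolate at f = 4/6 with slerp weights a = sin((1−f)δ)/sin δ ≈ 1.025, b = sin(fδ)/sin δ ≈ 1.441.
p = a·p₁ + b·p₂ ≈ (-0.339, 0.941, 0.019); φ = arcsin(p_z) ≈ 1.11°, λ = atan2(p_y, p_x) ≈ 109.80°.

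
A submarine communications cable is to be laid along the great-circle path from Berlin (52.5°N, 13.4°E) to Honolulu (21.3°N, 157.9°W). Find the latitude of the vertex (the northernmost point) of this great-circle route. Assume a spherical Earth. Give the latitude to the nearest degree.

≈ 85°N

The great circle lies in the plane with unit normal n̂ = (p₁ × p₂)/|p₁ × p₂|.
Here n̂_z ≈ -0.089; the vertex latitude is φ_max = arccos|n̂_z| ≈ 84.9°.
Check via Clairaut: cos φ_max = |cos φ₁| · sin C = cos(52.5°)·sin(8.4°) ≈ 0.089, again giving ≈ 84.9°.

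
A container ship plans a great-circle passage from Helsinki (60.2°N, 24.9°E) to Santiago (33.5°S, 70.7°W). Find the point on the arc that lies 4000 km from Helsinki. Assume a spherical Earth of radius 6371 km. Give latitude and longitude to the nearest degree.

≈ 39°N, 23°W

The haversine formula gives a central angle δ ≈ 2.117 rad (121.3°) between the endpoints. The total great-circle distance is δ·R ≈ 2.117 × 6371 ≈ 13487 km, so the target fraction is f = 4000/13487 ≈ 0.297.
Interpolate at f ≈ 0.297 with slerp weights a = sin((1−f)δ)/sin δ ≈ 1.166, b = sin(fδ)/sin δ ≈ 0.687.
p = a·p₁ + b·p₂ ≈ (0.715, -0.297, 0.633); φ = arcsin(p_z) ≈ 39.25°, λ = atan2(p_y, p_x) ≈ -22.55°.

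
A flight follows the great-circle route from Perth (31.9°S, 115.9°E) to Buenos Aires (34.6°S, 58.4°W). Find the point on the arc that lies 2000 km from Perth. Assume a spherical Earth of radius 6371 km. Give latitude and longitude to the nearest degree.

The haversine formula gives a central angle δ ≈ 1.977 rad (113.3°) between the endpoints. The total great-circle distance is δ·R ≈ 1.977 × 6371 ≈ 12597 km, so the target fraction is f = 2000/12597 ≈ 0.159.
Interpolate at f ≈ 0.159 with slerp weights a = sin((1−f)δ)/sin δ ≈ 1.084, b = sin(fδ)/sin δ ≈ 0.336.
p = a·p₁ + b·p₂ ≈ (-0.257, 0.592, -0.764); φ = arcsin(p_z) ≈ -49.79°, λ = atan2(p_y, p_x) ≈ 113.46°.

≈ 50°S, 113°E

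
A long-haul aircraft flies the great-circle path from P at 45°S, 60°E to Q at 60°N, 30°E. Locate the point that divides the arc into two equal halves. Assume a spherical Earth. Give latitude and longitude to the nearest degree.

≈ 8°N, 48°E

From cos δ = sin φ₁ sin φ₂ + cos φ₁ cos φ₂ cos Δλ, the central angle is δ ≈ 1.882 rad (107.8°).
Interpolate at f = 1/2 with slerp weights a = sin((1−f)δ)/sin δ ≈ 0.849, b = sin(fδ)/sin δ ≈ 0.849.
p = a·p₁ + b·p₂ ≈ (0.668, 0.732, 0.135); φ = arcsin(p_z) ≈ 7.75°, λ = atan2(p_y, p_x) ≈ 47.63°.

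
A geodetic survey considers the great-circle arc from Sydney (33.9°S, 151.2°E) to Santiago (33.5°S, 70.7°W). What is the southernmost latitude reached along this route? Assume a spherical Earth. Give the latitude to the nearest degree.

≈ 62°S

The great circle lies in the plane with unit normal n̂ = (p₁ × p₂)/|p₁ × p₂|.
Here n̂_z ≈ +0.472; the vertex latitude is φ_max = arccos|n̂_z| ≈ 61.8°.
Check via Clairaut: cos φ_max = |cos φ₁| · sin C = cos(33.9°)·sin(145.3°) ≈ 0.472, again giving ≈ 61.8°.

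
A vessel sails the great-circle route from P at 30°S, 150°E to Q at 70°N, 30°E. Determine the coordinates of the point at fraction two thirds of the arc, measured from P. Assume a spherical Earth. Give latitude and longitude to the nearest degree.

≈ 49°N, 115°E

Write both endpoints as unit vectors p₁, p₂ with components (cos φ cos λ, cos φ sin λ, sin φ).
The central angle between the endpoints is δ = arccos(p₁·p₂) ≈ 2.237 rad (128.2°).
Interpolate at f = 2/3 with slerp weights a = sin((1−f)δ)/sin δ ≈ 0.863, b = sin(fδ)/sin δ ≈ 1.268.
p = a·p₁ + b·p₂ ≈ (-0.272, 0.590, 0.760); φ = arcsin(p_z) ≈ 49.46°, λ = atan2(p_y, p_x) ≈ 114.70°.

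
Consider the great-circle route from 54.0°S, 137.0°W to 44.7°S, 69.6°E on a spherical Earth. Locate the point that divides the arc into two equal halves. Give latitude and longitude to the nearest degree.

From cos δ = sin φ₁ sin φ₂ + cos φ₁ cos φ₂ cos Δλ, the central angle is δ ≈ 1.374 rad (78.7°).
Interpolate at f = 1/2 with slerp weights a = sin((1−f)δ)/sin δ ≈ 0.647, b = sin(fδ)/sin δ ≈ 0.647.
p = a·p₁ + b·p₂ ≈ (-0.118, 0.172, -0.978); φ = arcsin(p_z) ≈ -77.99°, λ = atan2(p_y, p_x) ≈ 124.46°.

≈ 78°S, 124°E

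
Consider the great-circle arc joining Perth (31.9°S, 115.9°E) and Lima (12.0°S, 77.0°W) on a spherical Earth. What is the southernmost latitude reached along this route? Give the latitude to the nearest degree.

≈ 75°S

The great circle lies in the plane with unit normal n̂ = (p₁ × p₂)/|p₁ × p₂|.
Here n̂_z ≈ +0.259; the vertex latitude is φ_max = arccos|n̂_z| ≈ 75.0°.
Check via Clairaut: cos φ_max = |cos φ₁| · sin C = cos(31.9°)·sin(162.2°) ≈ 0.259, again giving ≈ 75.0°.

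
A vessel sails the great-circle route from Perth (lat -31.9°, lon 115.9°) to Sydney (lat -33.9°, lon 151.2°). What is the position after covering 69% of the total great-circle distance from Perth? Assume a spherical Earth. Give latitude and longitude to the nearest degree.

≈ lat -34°, lon 140°

Convert each endpoint to a unit vector on the sphere (x = cos φ cos λ, y = cos φ sin λ, z = sin φ).
The central angle between the endpoints is δ = arccos(p₁·p₂) ≈ 0.516 rad (29.6°).
Interpolate at f = 0.69 with slerp weights a = sin((1−f)δ)/sin δ ≈ 0.323, b = sin(fδ)/sin δ ≈ 0.706.
p = a·p₁ + b·p₂ ≈ (-0.634, 0.529, -0.565); φ = arcsin(p_z) ≈ -34.37°, λ = atan2(p_y, p_x) ≈ 140.14°.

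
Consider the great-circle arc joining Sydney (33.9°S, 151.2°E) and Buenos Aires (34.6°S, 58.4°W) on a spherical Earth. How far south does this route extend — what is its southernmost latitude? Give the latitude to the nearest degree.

The great circle lies in the plane with unit normal n̂ = (p₁ × p₂)/|p₁ × p₂|.
Here n̂_z ≈ +0.351; the vertex latitude is φ_max = arccos|n̂_z| ≈ 69.4°.
Check via Clairaut: cos φ_max = |cos φ₁| · sin C = cos(33.9°)·sin(155.0°) ≈ 0.351, again giving ≈ 69.4°.

≈ 69°S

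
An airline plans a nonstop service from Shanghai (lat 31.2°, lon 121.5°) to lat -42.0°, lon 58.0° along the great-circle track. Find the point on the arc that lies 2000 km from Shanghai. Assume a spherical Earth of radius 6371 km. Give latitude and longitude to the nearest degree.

Write both endpoints as unit vectors p₁, p₂ with components (cos φ cos λ, cos φ sin λ, sin φ).
The central angle between the endpoints is δ = arccos(p₁·p₂) ≈ 1.634 rad (93.6°). The total great-circle distance is δ·R ≈ 1.634 × 6371 ≈ 10409 km, so the target fraction is f = 2000/10409 ≈ 0.192.
Interpolate at f ≈ 0.192 with slerp weights a = sin((1−f)δ)/sin δ ≈ 0.971, b = sin(fδ)/sin δ ≈ 0.309.
p = a·p₁ + b·p₂ ≈ (-0.312, 0.903, 0.296); φ = arcsin(p_z) ≈ 17.20°, λ = atan2(p_y, p_x) ≈ 109.06°.

≈ lat 17°, lon 109°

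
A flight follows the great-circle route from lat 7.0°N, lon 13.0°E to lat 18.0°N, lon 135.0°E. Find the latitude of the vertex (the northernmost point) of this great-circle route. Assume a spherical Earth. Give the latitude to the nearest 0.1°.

≈ 25.5°N

The great circle lies in the plane with unit normal n̂ = (p₁ × p₂)/|p₁ × p₂|.
Here n̂_z ≈ +0.903; the vertex latitude is φ_max = arccos|n̂_z| ≈ 25.5°.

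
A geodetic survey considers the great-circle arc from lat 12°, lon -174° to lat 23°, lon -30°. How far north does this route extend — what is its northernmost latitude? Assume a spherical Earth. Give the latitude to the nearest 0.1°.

The great circle lies in the plane with unit normal n̂ = (p₁ × p₂)/|p₁ × p₂|.
Here n̂_z ≈ +0.694; the vertex latitude is φ_max = arccos|n̂_z| ≈ 46.0°.

≈ 46.0°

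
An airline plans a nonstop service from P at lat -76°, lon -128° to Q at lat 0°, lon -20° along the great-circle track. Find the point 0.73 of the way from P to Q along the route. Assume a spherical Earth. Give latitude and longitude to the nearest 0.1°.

≈ lat -24.7°, lon -26.3°

Write both endpoints as unit vectors p₁, p₂ with components (cos φ cos λ, cos φ sin λ, sin φ).
The central angle between the endpoints is δ = arccos(p₁·p₂) ≈ 1.646 rad (94.3°).
Interpolate at f = 0.73 with slerp weights a = sin((1−f)δ)/sin δ ≈ 0.431, b = sin(fδ)/sin δ ≈ 0.935.
p = a·p₁ + b·p₂ ≈ (0.815, -0.402, -0.418); φ = arcsin(p_z) ≈ -24.72°, λ = atan2(p_y, p_x) ≈ -26.27°.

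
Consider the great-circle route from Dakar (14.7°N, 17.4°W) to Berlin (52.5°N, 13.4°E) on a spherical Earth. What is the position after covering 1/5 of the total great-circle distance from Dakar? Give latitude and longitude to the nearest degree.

Convert each endpoint to a unit vector on the sphere (x = cos φ cos λ, y = cos φ sin λ, z = sin φ).
The central angle between the endpoints is δ = arccos(p₁·p₂) ≈ 0.785 rad (45.0°).
Interpolate at f = 1/5 with slerp weights a = sin((1−f)δ)/sin δ ≈ 0.831, b = sin(fδ)/sin δ ≈ 0.221.
p = a·p₁ + b·p₂ ≈ (0.898, -0.209, 0.386); φ = arcsin(p_z) ≈ 22.73°, λ = atan2(p_y, p_x) ≈ -13.11°.

≈ (23°N, 13°W)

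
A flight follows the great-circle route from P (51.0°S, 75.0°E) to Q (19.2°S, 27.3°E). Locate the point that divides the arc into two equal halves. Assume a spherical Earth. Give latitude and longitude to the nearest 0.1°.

Convert each endpoint to a unit vector on the sphere (x = cos φ cos λ, y = cos φ sin λ, z = sin φ).
The central angle between the endpoints is δ = arccos(p₁·p₂) ≈ 0.856 rad (49.0°).
Interpolate at f = 1/2 with slerp weights a = sin((1−f)δ)/sin δ ≈ 0.550, b = sin(fδ)/sin δ ≈ 0.550.
p = a·p₁ + b·p₂ ≈ (0.551, 0.572, -0.608); φ = arcsin(p_z) ≈ -37.43°, λ = atan2(p_y, p_x) ≈ 46.09°.

≈ (37.4°S, 46.1°E)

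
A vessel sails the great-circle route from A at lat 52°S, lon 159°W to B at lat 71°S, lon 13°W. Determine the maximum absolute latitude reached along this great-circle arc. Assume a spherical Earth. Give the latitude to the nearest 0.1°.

≈ 82.1°S

The great circle lies in the plane with unit normal n̂ = (p₁ × p₂)/|p₁ × p₂|.
Here n̂_z ≈ +0.137; the vertex latitude is φ_max = arccos|n̂_z| ≈ 82.1°.
Check via Clairaut: cos φ_max = |cos φ₁| · sin C = cos(52.0°)·sin(167.1°) ≈ 0.137, again giving ≈ 82.1°.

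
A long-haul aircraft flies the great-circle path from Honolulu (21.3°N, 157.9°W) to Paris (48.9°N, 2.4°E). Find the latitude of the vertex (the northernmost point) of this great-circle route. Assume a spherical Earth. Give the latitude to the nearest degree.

≈ 77°N

The great circle lies in the plane with unit normal n̂ = (p₁ × p₂)/|p₁ × p₂|.
Here n̂_z ≈ +0.217; the vertex latitude is φ_max = arccos|n̂_z| ≈ 77.5°.
Check via Clairaut: cos φ_max = |cos φ₁| · sin C = cos(21.3°)·sin(13.4°) ≈ 0.217, again giving ≈ 77.5°.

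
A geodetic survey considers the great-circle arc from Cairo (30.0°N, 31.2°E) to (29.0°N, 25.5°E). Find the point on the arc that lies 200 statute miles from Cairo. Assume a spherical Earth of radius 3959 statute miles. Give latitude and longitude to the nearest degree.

≈ (29°N, 28°E)

Write both endpoints as unit vectors p₁, p₂ with components (cos φ cos λ, cos φ sin λ, sin φ).
The central angle between the endpoints is δ = arccos(p₁·p₂) ≈ 0.088 rad (5.1°). The total great-circle distance is δ·R ≈ 0.088 × 3959 ≈ 350 mi, so the target fraction is f = 200/350 ≈ 0.572.
Interpolate at f ≈ 0.572 with slerp weights a = sin((1−f)δ)/sin δ ≈ 0.428, b = sin(fδ)/sin δ ≈ 0.573.
p = a·p₁ + b·p₂ ≈ (0.769, 0.408, 0.492); φ = arcsin(p_z) ≈ 29.46°, λ = atan2(p_y, p_x) ≈ 27.93°.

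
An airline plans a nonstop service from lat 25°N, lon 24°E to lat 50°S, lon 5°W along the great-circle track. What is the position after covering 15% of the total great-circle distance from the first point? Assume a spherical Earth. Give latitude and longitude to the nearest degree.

≈ lat 14°N, lon 20°E

Write both endpoints as unit vectors p₁, p₂ with components (cos φ cos λ, cos φ sin λ, sin φ).
The central angle between the endpoints is δ = arccos(p₁·p₂) ≈ 1.384 rad (79.3°).
Interpolate at f = 0.15 with slerp weights a = sin((1−f)δ)/sin δ ≈ 0.940, b = sin(fδ)/sin δ ≈ 0.210.
p = a·p₁ + b·p₂ ≈ (0.912, 0.335, 0.236); φ = arcsin(p_z) ≈ 13.67°, λ = atan2(p_y, p_x) ≈ 20.14°.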